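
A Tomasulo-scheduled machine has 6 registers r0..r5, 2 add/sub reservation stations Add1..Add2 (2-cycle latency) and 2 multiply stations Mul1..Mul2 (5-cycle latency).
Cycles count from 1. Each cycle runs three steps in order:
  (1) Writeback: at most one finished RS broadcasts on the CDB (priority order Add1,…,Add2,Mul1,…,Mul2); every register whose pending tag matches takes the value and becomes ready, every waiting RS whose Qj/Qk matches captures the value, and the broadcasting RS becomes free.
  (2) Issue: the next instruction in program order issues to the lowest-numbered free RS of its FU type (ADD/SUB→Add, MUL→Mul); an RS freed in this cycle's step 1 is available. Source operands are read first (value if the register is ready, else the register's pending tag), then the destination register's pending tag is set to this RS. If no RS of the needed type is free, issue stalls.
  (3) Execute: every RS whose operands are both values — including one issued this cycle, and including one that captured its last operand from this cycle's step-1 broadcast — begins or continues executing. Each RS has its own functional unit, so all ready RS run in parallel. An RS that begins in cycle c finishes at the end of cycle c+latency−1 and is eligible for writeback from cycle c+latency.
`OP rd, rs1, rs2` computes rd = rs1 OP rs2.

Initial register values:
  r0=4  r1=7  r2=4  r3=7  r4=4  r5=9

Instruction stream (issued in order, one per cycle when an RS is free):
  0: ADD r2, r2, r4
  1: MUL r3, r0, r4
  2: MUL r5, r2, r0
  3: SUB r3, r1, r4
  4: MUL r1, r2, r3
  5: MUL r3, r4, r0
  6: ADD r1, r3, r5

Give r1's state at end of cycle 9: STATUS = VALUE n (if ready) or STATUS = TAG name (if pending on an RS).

c1: issue ADD r2<-Add1 | r0:4,r1:7,r2:Add1,r3:7,r4:4,r5:9
c2: issue MUL r3<-Mul1 | r0:4,r1:7,r2:Add1,r3:Mul1,r4:4,r5:9
c3: CDB Add1=8; issue MUL r5<-Mul2 | r0:4,r1:7,r2:8,r3:Mul1,r4:4,r5:Mul2
c4: issue SUB r3<-Add1 | r0:4,r1:7,r2:8,r3:Add1,r4:4,r5:Mul2
c5: stall | r0:4,r1:7,r2:8,r3:Add1,r4:4,r5:Mul2
c6: CDB Add1=3; stall | r0:4,r1:7,r2:8,r3:3,r4:4,r5:Mul2
c7: CDB Mul1=16; issue MUL r1<-Mul1 | r0:4,r1:Mul1,r2:8,r3:3,r4:4,r5:Mul2
c8: CDB Mul2=32; issue MUL r3<-Mul2 | r0:4,r1:Mul1,r2:8,r3:Mul2,r4:4,r5:32
c9: issue ADD r1<-Add1 | r0:4,r1:Add1,r2:8,r3:Mul2,r4:4,r5:32

STATUS = TAG Add1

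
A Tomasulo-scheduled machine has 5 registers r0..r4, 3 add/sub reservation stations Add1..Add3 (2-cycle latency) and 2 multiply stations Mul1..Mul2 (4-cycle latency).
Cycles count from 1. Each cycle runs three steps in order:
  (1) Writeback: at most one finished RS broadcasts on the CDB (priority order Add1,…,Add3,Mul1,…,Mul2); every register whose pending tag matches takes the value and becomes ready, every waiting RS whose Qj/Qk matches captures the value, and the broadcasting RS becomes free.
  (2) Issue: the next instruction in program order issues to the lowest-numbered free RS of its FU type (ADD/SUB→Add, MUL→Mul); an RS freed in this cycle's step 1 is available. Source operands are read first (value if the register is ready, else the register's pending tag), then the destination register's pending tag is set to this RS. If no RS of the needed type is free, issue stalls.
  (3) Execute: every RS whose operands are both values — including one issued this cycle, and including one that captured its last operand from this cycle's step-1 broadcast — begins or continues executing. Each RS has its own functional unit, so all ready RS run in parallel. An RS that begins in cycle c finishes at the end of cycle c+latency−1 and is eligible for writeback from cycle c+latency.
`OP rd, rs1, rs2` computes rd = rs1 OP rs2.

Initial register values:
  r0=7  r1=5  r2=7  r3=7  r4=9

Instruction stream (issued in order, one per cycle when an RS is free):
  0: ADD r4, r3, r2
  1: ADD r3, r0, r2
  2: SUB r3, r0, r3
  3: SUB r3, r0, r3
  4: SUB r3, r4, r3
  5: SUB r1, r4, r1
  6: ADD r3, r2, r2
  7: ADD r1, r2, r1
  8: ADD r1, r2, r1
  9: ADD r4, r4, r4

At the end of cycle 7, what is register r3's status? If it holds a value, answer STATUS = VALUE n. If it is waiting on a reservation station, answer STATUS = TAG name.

STATUS = TAG Add3

cycle 1: issue ADD r4<-Add1 // r0:7,r1:5,r2:7,r3:7,r4:Add1
cycle 2: issue ADD r3<-Add2 // r0:7,r1:5,r2:7,r3:Add2,r4:Add1
cycle 3: CDB Add1=14; issue SUB r3<-Add1 // r0:7,r1:5,r2:7,r3:Add1,r4:14
cycle 4: CDB Add2=14; issue SUB r3<-Add2 // r0:7,r1:5,r2:7,r3:Add2,r4:14
cycle 5: issue SUB r3<-Add3 // r0:7,r1:5,r2:7,r3:Add3,r4:14
cycle 6: CDB Add1=-7; issue SUB r1<-Add1 // r0:7,r1:Add1,r2:7,r3:Add3,r4:14
cycle 7: stall // r0:7,r1:Add1,r2:7,r3:Add3,r4:14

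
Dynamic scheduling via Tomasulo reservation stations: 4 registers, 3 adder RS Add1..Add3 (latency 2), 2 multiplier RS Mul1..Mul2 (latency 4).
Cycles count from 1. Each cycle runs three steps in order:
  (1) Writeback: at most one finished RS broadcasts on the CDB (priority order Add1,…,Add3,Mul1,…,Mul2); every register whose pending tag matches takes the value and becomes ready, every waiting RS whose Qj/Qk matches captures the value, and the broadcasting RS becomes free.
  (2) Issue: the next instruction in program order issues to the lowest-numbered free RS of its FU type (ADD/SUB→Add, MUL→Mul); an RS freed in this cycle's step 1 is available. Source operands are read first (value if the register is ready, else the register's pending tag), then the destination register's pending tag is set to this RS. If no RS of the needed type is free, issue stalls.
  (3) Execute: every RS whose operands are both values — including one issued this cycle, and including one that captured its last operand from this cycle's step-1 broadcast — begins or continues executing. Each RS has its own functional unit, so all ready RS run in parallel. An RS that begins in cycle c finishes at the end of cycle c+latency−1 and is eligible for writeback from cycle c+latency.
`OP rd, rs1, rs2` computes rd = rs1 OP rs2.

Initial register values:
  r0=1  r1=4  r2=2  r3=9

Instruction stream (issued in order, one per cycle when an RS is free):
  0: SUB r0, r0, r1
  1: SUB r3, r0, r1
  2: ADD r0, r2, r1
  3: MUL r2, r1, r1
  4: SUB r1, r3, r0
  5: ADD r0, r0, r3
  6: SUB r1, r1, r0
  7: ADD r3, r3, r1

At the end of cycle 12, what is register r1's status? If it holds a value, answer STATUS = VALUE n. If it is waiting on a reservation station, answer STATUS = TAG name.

  c1: issue SUB r0<-Add1  regs: r0:Add1,r1:4,r2:2,r3:9
  c2: issue SUB r3<-Add2  regs: r0:Add1,r1:4,r2:2,r3:Add2
  c3: CDB Add1=-3; issue ADD r0<-Add1  regs: r0:Add1,r1:4,r2:2,r3:Add2
  c4: issue MUL r2<-Mul1  regs: r0:Add1,r1:4,r2:Mul1,r3:Add2
  c5: CDB Add1=6; issue SUB r1<-Add1  regs: r0:6,r1:Add1,r2:Mul1,r3:Add2
  c6: CDB Add2=-7; issue ADD r0<-Add2  regs: r0:Add2,r1:Add1,r2:Mul1,r3:-7
  c7: issue SUB r1<-Add3  regs: r0:Add2,r1:Add3,r2:Mul1,r3:-7
  c8: CDB Add1=-13; issue ADD r3<-Add1  regs: r0:Add2,r1:Add3,r2:Mul1,r3:Add1
  c9: CDB Add2=-1  regs: r0:-1,r1:Add3,r2:Mul1,r3:Add1
  c10: CDB Mul1=16  regs: r0:-1,r1:Add3,r2:16,r3:Add1
  c11: CDB Add3=-12  regs: r0:-1,r1:-12,r2:16,r3:Add1
  c12: -  regs: r0:-1,r1:-12,r2:16,r3:Add1

STATUS = VALUE -12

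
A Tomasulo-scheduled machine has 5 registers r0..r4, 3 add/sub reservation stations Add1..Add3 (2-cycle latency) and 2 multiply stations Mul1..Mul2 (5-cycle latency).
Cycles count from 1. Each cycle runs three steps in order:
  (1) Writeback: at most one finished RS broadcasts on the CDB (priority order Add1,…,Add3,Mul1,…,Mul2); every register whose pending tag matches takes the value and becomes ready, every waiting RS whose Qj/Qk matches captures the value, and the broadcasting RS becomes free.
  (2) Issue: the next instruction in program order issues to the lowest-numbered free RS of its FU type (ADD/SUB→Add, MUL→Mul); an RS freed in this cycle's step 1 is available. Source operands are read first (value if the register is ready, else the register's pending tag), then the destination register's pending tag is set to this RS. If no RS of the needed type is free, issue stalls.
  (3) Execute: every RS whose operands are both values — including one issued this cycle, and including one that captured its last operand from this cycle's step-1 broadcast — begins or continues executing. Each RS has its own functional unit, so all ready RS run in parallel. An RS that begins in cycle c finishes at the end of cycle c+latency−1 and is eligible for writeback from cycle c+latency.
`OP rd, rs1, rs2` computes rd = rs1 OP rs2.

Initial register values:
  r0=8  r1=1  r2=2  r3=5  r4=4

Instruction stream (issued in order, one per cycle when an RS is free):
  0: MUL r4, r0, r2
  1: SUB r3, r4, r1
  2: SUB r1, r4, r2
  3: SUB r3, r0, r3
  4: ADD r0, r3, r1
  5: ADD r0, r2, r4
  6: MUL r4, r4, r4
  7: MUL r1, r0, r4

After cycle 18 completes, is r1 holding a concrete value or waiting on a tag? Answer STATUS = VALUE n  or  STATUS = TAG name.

cycle 1: issue MUL r4<-Mul1 // r0:8,r1:1,r2:2,r3:5,r4:Mul1
cycle 2: issue SUB r3<-Add1 // r0:8,r1:1,r2:2,r3:Add1,r4:Mul1
cycle 3: issue SUB r1<-Add2 // r0:8,r1:Add2,r2:2,r3:Add1,r4:Mul1
cycle 4: issue SUB r3<-Add3 // r0:8,r1:Add2,r2:2,r3:Add3,r4:Mul1
cycle 5: stall // r0:8,r1:Add2,r2:2,r3:Add3,r4:Mul1
cycle 6: CDB Mul1=16; stall // r0:8,r1:Add2,r2:2,r3:Add3,r4:16
cycle 7: stall // r0:8,r1:Add2,r2:2,r3:Add3,r4:16
cycle 8: CDB Add1=15; issue ADD r0<-Add1 // r0:Add1,r1:Add2,r2:2,r3:Add3,r4:16
cycle 9: CDB Add2=14; issue ADD r0<-Add2 // r0:Add2,r1:14,r2:2,r3:Add3,r4:16
cycle 10: CDB Add3=-7; issue MUL r4<-Mul1 // r0:Add2,r1:14,r2:2,r3:-7,r4:Mul1
cycle 11: CDB Add2=18; issue MUL r1<-Mul2 // r0:18,r1:Mul2,r2:2,r3:-7,r4:Mul1
cycle 12: CDB Add1=7 // r0:18,r1:Mul2,r2:2,r3:-7,r4:Mul1
cycle 13: - // r0:18,r1:Mul2,r2:2,r3:-7,r4:Mul1
cycle 14: - // r0:18,r1:Mul2,r2:2,r3:-7,r4:Mul1
cycle 15: CDB Mul1=256 // r0:18,r1:Mul2,r2:2,r3:-7,r4:256
cycle 16: - // r0:18,r1:Mul2,r2:2,r3:-7,r4:256
cycle 17: - // r0:18,r1:Mul2,r2:2,r3:-7,r4:256
cycle 18: - // r0:18,r1:Mul2,r2:2,r3:-7,r4:256

STATUS = TAG Mul2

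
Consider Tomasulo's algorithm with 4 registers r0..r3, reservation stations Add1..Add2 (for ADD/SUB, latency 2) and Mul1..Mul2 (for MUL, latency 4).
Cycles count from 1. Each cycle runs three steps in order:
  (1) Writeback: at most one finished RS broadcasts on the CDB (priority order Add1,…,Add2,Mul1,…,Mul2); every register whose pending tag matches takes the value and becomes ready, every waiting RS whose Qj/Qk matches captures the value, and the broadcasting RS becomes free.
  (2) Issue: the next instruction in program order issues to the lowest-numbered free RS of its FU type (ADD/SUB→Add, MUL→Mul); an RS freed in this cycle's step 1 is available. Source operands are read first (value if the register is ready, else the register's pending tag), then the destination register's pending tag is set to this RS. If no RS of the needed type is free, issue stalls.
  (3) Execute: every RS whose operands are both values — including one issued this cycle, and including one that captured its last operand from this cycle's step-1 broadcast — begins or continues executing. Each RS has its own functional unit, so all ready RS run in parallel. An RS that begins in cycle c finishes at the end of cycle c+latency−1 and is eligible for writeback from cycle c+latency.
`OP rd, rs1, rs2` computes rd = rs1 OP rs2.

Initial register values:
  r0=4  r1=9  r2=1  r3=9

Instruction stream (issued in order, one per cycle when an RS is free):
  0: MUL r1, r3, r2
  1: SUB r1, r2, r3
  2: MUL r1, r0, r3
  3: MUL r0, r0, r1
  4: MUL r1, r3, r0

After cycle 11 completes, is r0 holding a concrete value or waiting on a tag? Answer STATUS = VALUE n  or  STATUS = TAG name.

c1: issue MUL r1<-Mul1 | r0:4,r1:Mul1,r2:1,r3:9
c2: issue SUB r1<-Add1 | r0:4,r1:Add1,r2:1,r3:9
c3: issue MUL r1<-Mul2 | r0:4,r1:Mul2,r2:1,r3:9
c4: CDB Add1=-8; stall | r0:4,r1:Mul2,r2:1,r3:9
c5: CDB Mul1=9; issue MUL r0<-Mul1 | r0:Mul1,r1:Mul2,r2:1,r3:9
c6: stall | r0:Mul1,r1:Mul2,r2:1,r3:9
c7: CDB Mul2=36; issue MUL r1<-Mul2 | r0:Mul1,r1:Mul2,r2:1,r3:9
c8: - | r0:Mul1,r1:Mul2,r2:1,r3:9
c9: - | r0:Mul1,r1:Mul2,r2:1,r3:9
c10: - | r0:Mul1,r1:Mul2,r2:1,r3:9
c11: CDB Mul1=144 | r0:144,r1:Mul2,r2:1,r3:9

STATUS = VALUE 144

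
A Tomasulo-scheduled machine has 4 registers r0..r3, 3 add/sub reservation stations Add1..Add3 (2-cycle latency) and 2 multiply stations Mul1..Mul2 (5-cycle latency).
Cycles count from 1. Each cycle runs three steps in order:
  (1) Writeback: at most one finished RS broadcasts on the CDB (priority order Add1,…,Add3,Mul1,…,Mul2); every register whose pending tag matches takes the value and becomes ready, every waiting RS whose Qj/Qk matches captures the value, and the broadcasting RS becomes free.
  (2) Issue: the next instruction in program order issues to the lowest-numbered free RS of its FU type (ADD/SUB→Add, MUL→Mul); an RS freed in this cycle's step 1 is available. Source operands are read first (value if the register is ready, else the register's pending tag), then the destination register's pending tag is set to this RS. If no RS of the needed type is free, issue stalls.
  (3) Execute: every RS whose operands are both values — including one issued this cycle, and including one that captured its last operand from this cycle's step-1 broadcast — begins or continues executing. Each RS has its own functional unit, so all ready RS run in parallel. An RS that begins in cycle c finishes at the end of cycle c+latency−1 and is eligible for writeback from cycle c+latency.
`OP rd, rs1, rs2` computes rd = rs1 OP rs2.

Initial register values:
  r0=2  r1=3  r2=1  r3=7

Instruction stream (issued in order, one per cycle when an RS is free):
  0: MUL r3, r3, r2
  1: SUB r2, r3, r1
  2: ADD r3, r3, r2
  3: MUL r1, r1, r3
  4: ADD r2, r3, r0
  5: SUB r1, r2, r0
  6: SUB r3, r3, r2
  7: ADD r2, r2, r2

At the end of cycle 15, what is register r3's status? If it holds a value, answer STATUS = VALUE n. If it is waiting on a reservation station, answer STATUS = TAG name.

  c1: issue MUL r3<-Mul1  regs: r0:2,r1:3,r2:1,r3:Mul1
  c2: issue SUB r2<-Add1  regs: r0:2,r1:3,r2:Add1,r3:Mul1
  c3: issue ADD r3<-Add2  regs: r0:2,r1:3,r2:Add1,r3:Add2
  c4: issue MUL r1<-Mul2  regs: r0:2,r1:Mul2,r2:Add1,r3:Add2
  c5: issue ADD r2<-Add3  regs: r0:2,r1:Mul2,r2:Add3,r3:Add2
  c6: CDB Mul1=7; stall  regs: r0:2,r1:Mul2,r2:Add3,r3:Add2
  c7: stall  regs: r0:2,r1:Mul2,r2:Add3,r3:Add2
  c8: CDB Add1=4; issue SUB r1<-Add1  regs: r0:2,r1:Add1,r2:Add3,r3:Add2
  c9: stall  regs: r0:2,r1:Add1,r2:Add3,r3:Add2
  c10: CDB Add2=11; issue SUB r3<-Add2  regs: r0:2,r1:Add1,r2:Add3,r3:Add2
  c11: stall  regs: r0:2,r1:Add1,r2:Add3,r3:Add2
  c12: CDB Add3=13; issue ADD r2<-Add3  regs: r0:2,r1:Add1,r2:Add3,r3:Add2
  c13: -  regs: r0:2,r1:Add1,r2:Add3,r3:Add2
  c14: CDB Add1=11  regs: r0:2,r1:11,r2:Add3,r3:Add2
  c15: CDB Add2=-2  regs: r0:2,r1:11,r2:Add3,r3:-2

STATUS = VALUE -2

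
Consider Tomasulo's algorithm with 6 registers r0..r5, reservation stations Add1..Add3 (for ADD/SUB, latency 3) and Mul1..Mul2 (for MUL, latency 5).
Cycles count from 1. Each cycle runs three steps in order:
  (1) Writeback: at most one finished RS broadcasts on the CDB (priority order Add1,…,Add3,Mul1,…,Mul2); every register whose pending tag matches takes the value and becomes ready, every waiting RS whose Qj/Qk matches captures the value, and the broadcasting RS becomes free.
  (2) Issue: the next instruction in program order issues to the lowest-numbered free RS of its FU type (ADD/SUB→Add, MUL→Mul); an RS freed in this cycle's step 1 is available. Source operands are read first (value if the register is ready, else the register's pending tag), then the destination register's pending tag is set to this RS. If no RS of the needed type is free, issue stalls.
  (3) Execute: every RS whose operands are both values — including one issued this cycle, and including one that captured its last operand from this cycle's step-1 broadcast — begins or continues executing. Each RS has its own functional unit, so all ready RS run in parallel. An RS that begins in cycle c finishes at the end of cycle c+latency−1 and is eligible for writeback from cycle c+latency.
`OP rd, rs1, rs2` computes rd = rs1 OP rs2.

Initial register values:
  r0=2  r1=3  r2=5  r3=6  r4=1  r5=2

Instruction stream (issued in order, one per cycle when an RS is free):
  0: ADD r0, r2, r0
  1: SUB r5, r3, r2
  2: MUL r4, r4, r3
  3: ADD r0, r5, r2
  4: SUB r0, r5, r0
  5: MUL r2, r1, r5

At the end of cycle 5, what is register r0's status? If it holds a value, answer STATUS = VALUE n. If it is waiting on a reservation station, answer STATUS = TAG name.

STATUS = TAG Add2

  c1: issue ADD r0<-Add1  regs: r0:Add1,r1:3,r2:5,r3:6,r4:1,r5:2
  c2: issue SUB r5<-Add2  regs: r0:Add1,r1:3,r2:5,r3:6,r4:1,r5:Add2
  c3: issue MUL r4<-Mul1  regs: r0:Add1,r1:3,r2:5,r3:6,r4:Mul1,r5:Add2
  c4: CDB Add1=7; issue ADD r0<-Add1  regs: r0:Add1,r1:3,r2:5,r3:6,r4:Mul1,r5:Add2
  c5: CDB Add2=1; issue SUB r0<-Add2  regs: r0:Add2,r1:3,r2:5,r3:6,r4:Mul1,r5:1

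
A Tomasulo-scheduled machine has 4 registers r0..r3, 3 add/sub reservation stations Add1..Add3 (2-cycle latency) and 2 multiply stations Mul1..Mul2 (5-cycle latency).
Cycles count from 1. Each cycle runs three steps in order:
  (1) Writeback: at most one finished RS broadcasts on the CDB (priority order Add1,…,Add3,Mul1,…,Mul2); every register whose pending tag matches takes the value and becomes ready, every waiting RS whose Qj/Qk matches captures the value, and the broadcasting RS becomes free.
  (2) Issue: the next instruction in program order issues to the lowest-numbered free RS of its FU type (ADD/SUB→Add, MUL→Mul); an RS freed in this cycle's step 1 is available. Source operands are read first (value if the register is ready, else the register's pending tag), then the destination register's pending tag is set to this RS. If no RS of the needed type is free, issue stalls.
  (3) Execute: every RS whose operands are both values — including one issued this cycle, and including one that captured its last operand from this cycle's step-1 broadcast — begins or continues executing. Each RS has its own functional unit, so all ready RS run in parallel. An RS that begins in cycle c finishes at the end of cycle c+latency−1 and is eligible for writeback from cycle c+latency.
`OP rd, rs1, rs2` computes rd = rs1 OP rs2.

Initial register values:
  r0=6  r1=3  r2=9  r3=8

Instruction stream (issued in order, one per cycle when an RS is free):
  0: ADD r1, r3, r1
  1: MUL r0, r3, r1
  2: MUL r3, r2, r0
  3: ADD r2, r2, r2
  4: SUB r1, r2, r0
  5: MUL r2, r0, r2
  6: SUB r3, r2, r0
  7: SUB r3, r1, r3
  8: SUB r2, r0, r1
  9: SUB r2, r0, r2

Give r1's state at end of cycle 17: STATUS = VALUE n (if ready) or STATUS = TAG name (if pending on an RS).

c1: issue ADD r1<-Add1 | r0:6,r1:Add1,r2:9,r3:8
c2: issue MUL r0<-Mul1 | r0:Mul1,r1:Add1,r2:9,r3:8
c3: CDB Add1=11; issue MUL r3<-Mul2 | r0:Mul1,r1:11,r2:9,r3:Mul2
c4: issue ADD r2<-Add1 | r0:Mul1,r1:11,r2:Add1,r3:Mul2
c5: issue SUB r1<-Add2 | r0:Mul1,r1:Add2,r2:Add1,r3:Mul2
c6: CDB Add1=18; stall | r0:Mul1,r1:Add2,r2:18,r3:Mul2
c7: stall | r0:Mul1,r1:Add2,r2:18,r3:Mul2
c8: CDB Mul1=88; issue MUL r2<-Mul1 | r0:88,r1:Add2,r2:Mul1,r3:Mul2
c9: issue SUB r3<-Add1 | r0:88,r1:Add2,r2:Mul1,r3:Add1
c10: CDB Add2=-70; issue SUB r3<-Add2 | r0:88,r1:-70,r2:Mul1,r3:Add2
c11: issue SUB r2<-Add3 | r0:88,r1:-70,r2:Add3,r3:Add2
c12: stall | r0:88,r1:-70,r2:Add3,r3:Add2
c13: CDB Add3=158; issue SUB r2<-Add3 | r0:88,r1:-70,r2:Add3,r3:Add2
c14: CDB Mul1=1584 | r0:88,r1:-70,r2:Add3,r3:Add2
c15: CDB Add3=-70 | r0:88,r1:-70,r2:-70,r3:Add2
c16: CDB Add1=1496 | r0:88,r1:-70,r2:-70,r3:Add2
c17: CDB Mul2=792 | r0:88,r1:-70,r2:-70,r3:Add2

STATUS = VALUE -70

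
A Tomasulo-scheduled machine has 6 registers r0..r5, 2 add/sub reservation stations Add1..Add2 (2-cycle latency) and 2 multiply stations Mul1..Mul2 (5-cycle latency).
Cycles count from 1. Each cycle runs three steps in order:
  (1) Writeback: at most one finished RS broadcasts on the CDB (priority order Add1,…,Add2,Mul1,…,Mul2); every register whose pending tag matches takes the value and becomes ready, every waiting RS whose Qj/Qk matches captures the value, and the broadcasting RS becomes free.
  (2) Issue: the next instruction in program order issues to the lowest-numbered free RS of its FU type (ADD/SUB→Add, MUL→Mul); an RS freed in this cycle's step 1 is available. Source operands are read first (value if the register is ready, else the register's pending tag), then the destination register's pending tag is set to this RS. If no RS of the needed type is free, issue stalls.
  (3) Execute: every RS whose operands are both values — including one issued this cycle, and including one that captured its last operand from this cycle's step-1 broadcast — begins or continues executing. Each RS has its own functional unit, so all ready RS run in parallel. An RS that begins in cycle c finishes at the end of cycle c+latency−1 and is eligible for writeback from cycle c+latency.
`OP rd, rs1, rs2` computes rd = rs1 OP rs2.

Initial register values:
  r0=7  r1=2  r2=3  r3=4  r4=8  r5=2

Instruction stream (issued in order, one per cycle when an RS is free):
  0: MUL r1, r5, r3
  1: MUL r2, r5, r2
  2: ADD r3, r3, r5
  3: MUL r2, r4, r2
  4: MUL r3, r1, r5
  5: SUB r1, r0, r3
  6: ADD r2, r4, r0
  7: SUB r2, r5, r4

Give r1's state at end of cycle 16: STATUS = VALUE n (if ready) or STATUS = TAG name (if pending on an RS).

c1: issue MUL r1<-Mul1 | r0:7,r1:Mul1,r2:3,r3:4,r4:8,r5:2
c2: issue MUL r2<-Mul2 | r0:7,r1:Mul1,r2:Mul2,r3:4,r4:8,r5:2
c3: issue ADD r3<-Add1 | r0:7,r1:Mul1,r2:Mul2,r3:Add1,r4:8,r5:2
c4: stall | r0:7,r1:Mul1,r2:Mul2,r3:Add1,r4:8,r5:2
c5: CDB Add1=6; stall | r0:7,r1:Mul1,r2:Mul2,r3:6,r4:8,r5:2
c6: CDB Mul1=8; issue MUL r2<-Mul1 | r0:7,r1:8,r2:Mul1,r3:6,r4:8,r5:2
c7: CDB Mul2=6; issue MUL r3<-Mul2 | r0:7,r1:8,r2:Mul1,r3:Mul2,r4:8,r5:2
c8: issue SUB r1<-Add1 | r0:7,r1:Add1,r2:Mul1,r3:Mul2,r4:8,r5:2
c9: issue ADD r2<-Add2 | r0:7,r1:Add1,r2:Add2,r3:Mul2,r4:8,r5:2
c10: stall | r0:7,r1:Add1,r2:Add2,r3:Mul2,r4:8,r5:2
c11: CDB Add2=15; issue SUB r2<-Add2 | r0:7,r1:Add1,r2:Add2,r3:Mul2,r4:8,r5:2
c12: CDB Mul1=48 | r0:7,r1:Add1,r2:Add2,r3:Mul2,r4:8,r5:2
c13: CDB Add2=-6 | r0:7,r1:Add1,r2:-6,r3:Mul2,r4:8,r5:2
c14: CDB Mul2=16 | r0:7,r1:Add1,r2:-6,r3:16,r4:8,r5:2
c15: - | r0:7,r1:Add1,r2:-6,r3:16,r4:8,r5:2
c16: CDB Add1=-9 | r0:7,r1:-9,r2:-6,r3:16,r4:8,r5:2

STATUS = VALUE -9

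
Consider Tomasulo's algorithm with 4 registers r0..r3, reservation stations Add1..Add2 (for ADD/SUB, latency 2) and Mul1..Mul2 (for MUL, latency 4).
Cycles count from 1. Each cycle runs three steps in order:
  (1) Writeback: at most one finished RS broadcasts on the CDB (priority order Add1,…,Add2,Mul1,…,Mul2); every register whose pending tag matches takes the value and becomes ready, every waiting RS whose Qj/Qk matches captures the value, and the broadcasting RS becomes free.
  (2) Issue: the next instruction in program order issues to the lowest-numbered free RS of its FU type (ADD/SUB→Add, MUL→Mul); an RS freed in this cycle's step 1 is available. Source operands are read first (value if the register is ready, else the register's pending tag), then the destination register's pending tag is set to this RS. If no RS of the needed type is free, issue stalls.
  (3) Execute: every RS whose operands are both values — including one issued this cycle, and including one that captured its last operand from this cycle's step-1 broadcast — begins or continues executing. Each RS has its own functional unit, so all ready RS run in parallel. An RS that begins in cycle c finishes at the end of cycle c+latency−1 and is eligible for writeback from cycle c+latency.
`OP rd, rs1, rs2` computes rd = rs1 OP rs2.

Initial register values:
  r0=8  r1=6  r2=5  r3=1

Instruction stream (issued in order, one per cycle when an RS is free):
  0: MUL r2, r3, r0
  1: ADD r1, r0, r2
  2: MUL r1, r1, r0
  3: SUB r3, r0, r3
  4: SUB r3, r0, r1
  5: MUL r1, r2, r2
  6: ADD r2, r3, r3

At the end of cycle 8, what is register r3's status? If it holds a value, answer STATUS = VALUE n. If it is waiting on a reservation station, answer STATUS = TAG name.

STATUS = TAG Add2

  c1: issue MUL r2<-Mul1  regs: r0:8,r1:6,r2:Mul1,r3:1
  c2: issue ADD r1<-Add1  regs: r0:8,r1:Add1,r2:Mul1,r3:1
  c3: issue MUL r1<-Mul2  regs: r0:8,r1:Mul2,r2:Mul1,r3:1
  c4: issue SUB r3<-Add2  regs: r0:8,r1:Mul2,r2:Mul1,r3:Add2
  c5: CDB Mul1=8; stall  regs: r0:8,r1:Mul2,r2:8,r3:Add2
  c6: CDB Add2=7; issue SUB r3<-Add2  regs: r0:8,r1:Mul2,r2:8,r3:Add2
  c7: CDB Add1=16; issue MUL r1<-Mul1  regs: r0:8,r1:Mul1,r2:8,r3:Add2
  c8: issue ADD r2<-Add1  regs: r0:8,r1:Mul1,r2:Add1,r3:Add2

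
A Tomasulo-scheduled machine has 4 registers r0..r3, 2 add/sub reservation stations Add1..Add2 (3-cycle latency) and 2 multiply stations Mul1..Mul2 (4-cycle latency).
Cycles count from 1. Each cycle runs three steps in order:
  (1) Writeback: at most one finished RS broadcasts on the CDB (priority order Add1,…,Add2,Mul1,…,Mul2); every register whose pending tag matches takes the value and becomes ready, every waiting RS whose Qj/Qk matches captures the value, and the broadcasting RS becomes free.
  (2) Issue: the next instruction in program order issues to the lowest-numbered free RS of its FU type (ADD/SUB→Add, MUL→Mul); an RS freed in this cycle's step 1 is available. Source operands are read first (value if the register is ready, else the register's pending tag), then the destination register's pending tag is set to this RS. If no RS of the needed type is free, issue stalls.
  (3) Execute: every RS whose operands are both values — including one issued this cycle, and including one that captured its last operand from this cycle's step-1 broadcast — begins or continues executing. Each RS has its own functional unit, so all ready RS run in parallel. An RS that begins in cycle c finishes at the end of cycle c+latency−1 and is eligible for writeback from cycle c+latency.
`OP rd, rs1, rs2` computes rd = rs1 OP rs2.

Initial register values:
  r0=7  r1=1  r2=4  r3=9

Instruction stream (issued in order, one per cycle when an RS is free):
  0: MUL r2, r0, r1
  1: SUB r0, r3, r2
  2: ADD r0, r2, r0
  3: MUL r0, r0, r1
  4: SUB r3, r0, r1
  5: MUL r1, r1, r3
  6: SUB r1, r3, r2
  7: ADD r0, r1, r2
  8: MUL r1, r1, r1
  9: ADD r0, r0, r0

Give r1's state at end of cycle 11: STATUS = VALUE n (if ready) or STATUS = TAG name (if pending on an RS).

cycle 1: issue MUL r2<-Mul1 // r0:7,r1:1,r2:Mul1,r3:9
cycle 2: issue SUB r0<-Add1 // r0:Add1,r1:1,r2:Mul1,r3:9
cycle 3: issue ADD r0<-Add2 // r0:Add2,r1:1,r2:Mul1,r3:9
cycle 4: issue MUL r0<-Mul2 // r0:Mul2,r1:1,r2:Mul1,r3:9
cycle 5: CDB Mul1=7; stall // r0:Mul2,r1:1,r2:7,r3:9
cycle 6: stall // r0:Mul2,r1:1,r2:7,r3:9
cycle 7: stall // r0:Mul2,r1:1,r2:7,r3:9
cycle 8: CDB Add1=2; issue SUB r3<-Add1 // r0:Mul2,r1:1,r2:7,r3:Add1
cycle 9: issue MUL r1<-Mul1 // r0:Mul2,r1:Mul1,r2:7,r3:Add1
cycle 10: stall // r0:Mul2,r1:Mul1,r2:7,r3:Add1
cycle 11: CDB Add2=9; issue SUB r1<-Add2 // r0:Mul2,r1:Add2,r2:7,r3:Add1

STATUS = TAG Add2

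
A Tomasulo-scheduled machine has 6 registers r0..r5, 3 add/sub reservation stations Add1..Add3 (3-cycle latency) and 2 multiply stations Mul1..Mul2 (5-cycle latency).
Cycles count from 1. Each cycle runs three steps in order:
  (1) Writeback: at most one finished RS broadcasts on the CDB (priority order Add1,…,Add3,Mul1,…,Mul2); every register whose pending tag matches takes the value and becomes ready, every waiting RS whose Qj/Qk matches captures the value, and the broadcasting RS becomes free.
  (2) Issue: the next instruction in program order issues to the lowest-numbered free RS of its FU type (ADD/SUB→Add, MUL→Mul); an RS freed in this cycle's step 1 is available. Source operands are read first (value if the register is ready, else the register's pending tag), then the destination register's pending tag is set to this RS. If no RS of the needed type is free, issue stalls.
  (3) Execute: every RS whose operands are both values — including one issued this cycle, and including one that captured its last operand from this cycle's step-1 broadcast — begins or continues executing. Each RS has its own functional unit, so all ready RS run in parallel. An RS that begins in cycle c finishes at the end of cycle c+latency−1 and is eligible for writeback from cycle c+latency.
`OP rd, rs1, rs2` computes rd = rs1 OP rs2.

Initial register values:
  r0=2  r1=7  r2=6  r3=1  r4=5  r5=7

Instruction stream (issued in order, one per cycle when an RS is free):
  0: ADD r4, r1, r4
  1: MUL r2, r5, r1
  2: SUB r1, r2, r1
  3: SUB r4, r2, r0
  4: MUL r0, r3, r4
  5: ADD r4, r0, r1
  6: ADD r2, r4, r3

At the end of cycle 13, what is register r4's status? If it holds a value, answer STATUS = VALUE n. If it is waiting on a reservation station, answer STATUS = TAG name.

STATUS = TAG Add3

c1: issue ADD r4<-Add1 | r0:2,r1:7,r2:6,r3:1,r4:Add1,r5:7
c2: issue MUL r2<-Mul1 | r0:2,r1:7,r2:Mul1,r3:1,r4:Add1,r5:7
c3: issue SUB r1<-Add2 | r0:2,r1:Add2,r2:Mul1,r3:1,r4:Add1,r5:7
c4: CDB Add1=12; issue SUB r4<-Add1 | r0:2,r1:Add2,r2:Mul1,r3:1,r4:Add1,r5:7
c5: issue MUL r0<-Mul2 | r0:Mul2,r1:Add2,r2:Mul1,r3:1,r4:Add1,r5:7
c6: issue ADD r4<-Add3 | r0:Mul2,r1:Add2,r2:Mul1,r3:1,r4:Add3,r5:7
c7: CDB Mul1=49; stall | r0:Mul2,r1:Add2,r2:49,r3:1,r4:Add3,r5:7
c8: stall | r0:Mul2,r1:Add2,r2:49,r3:1,r4:Add3,r5:7
c9: stall | r0:Mul2,r1:Add2,r2:49,r3:1,r4:Add3,r5:7
c10: CDB Add1=47; issue ADD r2<-Add1 | r0:Mul2,r1:Add2,r2:Add1,r3:1,r4:Add3,r5:7
c11: CDB Add2=42 | r0:Mul2,r1:42,r2:Add1,r3:1,r4:Add3,r5:7
c12: - | r0:Mul2,r1:42,r2:Add1,r3:1,r4:Add3,r5:7
c13: - | r0:Mul2,r1:42,r2:Add1,r3:1,r4:Add3,r5:7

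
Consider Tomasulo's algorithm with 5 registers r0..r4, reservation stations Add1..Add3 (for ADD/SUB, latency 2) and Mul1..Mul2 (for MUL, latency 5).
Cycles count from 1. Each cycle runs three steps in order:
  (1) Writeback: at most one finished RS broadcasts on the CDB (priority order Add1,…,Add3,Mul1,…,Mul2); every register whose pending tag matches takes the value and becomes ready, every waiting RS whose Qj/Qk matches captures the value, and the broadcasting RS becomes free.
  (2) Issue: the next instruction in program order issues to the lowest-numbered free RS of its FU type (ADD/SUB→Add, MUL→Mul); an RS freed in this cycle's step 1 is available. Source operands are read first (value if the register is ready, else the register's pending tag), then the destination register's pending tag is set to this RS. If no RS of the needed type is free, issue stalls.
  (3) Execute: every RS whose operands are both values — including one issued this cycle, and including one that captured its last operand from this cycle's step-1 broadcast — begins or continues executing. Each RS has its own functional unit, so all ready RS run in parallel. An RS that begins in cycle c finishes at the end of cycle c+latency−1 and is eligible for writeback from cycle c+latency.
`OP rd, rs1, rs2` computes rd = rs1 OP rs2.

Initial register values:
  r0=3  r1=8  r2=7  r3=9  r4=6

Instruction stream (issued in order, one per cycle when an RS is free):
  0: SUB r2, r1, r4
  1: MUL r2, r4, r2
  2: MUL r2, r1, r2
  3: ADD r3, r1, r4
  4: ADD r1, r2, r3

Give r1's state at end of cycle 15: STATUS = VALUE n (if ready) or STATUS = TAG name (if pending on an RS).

STATUS = VALUE 110

c1: issue SUB r2<-Add1 | r0:3,r1:8,r2:Add1,r3:9,r4:6
c2: issue MUL r2<-Mul1 | r0:3,r1:8,r2:Mul1,r3:9,r4:6
c3: CDB Add1=2; issue MUL r2<-Mul2 | r0:3,r1:8,r2:Mul2,r3:9,r4:6
c4: issue ADD r3<-Add1 | r0:3,r1:8,r2:Mul2,r3:Add1,r4:6
c5: issue ADD r1<-Add2 | r0:3,r1:Add2,r2:Mul2,r3:Add1,r4:6
c6: CDB Add1=14 | r0:3,r1:Add2,r2:Mul2,r3:14,r4:6
c7: - | r0:3,r1:Add2,r2:Mul2,r3:14,r4:6
c8: CDB Mul1=12 | r0:3,r1:Add2,r2:Mul2,r3:14,r4:6
c9: - | r0:3,r1:Add2,r2:Mul2,r3:14,r4:6
c10: - | r0:3,r1:Add2,r2:Mul2,r3:14,r4:6
c11: - | r0:3,r1:Add2,r2:Mul2,r3:14,r4:6
c12: - | r0:3,r1:Add2,r2:Mul2,r3:14,r4:6
c13: CDB Mul2=96 | r0:3,r1:Add2,r2:96,r3:14,r4:6
c14: - | r0:3,r1:Add2,r2:96,r3:14,r4:6
c15: CDB Add2=110 | r0:3,r1:110,r2:96,r3:14,r4:6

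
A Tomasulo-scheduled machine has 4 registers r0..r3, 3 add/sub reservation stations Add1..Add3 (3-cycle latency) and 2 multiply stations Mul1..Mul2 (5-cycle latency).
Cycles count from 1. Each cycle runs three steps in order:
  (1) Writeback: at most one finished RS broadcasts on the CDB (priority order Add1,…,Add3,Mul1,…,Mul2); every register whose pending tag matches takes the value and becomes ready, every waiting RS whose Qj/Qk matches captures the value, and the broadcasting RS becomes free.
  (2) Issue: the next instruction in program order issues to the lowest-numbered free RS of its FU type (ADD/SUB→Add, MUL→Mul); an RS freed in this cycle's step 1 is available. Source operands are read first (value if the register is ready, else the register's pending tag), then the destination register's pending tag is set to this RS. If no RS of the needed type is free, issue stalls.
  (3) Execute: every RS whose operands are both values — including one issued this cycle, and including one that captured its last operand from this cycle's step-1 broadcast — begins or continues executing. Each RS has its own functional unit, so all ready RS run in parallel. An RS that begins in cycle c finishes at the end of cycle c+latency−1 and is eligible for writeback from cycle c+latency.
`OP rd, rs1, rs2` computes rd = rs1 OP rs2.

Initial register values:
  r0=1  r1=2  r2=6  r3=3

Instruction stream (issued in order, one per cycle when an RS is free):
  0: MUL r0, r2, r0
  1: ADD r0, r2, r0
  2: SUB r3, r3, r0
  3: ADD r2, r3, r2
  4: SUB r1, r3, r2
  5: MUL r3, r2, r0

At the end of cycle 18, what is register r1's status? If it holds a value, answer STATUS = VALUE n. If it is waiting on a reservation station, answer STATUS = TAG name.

STATUS = VALUE -6

  c1: issue MUL r0<-Mul1  regs: r0:Mul1,r1:2,r2:6,r3:3
  c2: issue ADD r0<-Add1  regs: r0:Add1,r1:2,r2:6,r3:3
  c3: issue SUB r3<-Add2  regs: r0:Add1,r1:2,r2:6,r3:Add2
  c4: issue ADD r2<-Add3  regs: r0:Add1,r1:2,r2:Add3,r3:Add2
  c5: stall  regs: r0:Add1,r1:2,r2:Add3,r3:Add2
  c6: CDB Mul1=6; stall  regs: r0:Add1,r1:2,r2:Add3,r3:Add2
  c7: stall  regs: r0:Add1,r1:2,r2:Add3,r3:Add2
  c8: stall  regs: r0:Add1,r1:2,r2:Add3,r3:Add2
  c9: CDB Add1=12; issue SUB r1<-Add1  regs: r0:12,r1:Add1,r2:Add3,r3:Add2
  c10: issue MUL r3<-Mul1  regs: r0:12,r1:Add1,r2:Add3,r3:Mul1
  c11: -  regs: r0:12,r1:Add1,r2:Add3,r3:Mul1
  c12: CDB Add2=-9  regs: r0:12,r1:Add1,r2:Add3,r3:Mul1
  c13: -  regs: r0:12,r1:Add1,r2:Add3,r3:Mul1
  c14: -  regs: r0:12,r1:Add1,r2:Add3,r3:Mul1
  c15: CDB Add3=-3  regs: r0:12,r1:Add1,r2:-3,r3:Mul1
  c16: -  regs: r0:12,r1:Add1,r2:-3,r3:Mul1
  c17: -  regs: r0:12,r1:Add1,r2:-3,r3:Mul1
  c18: CDB Add1=-6  regs: r0:12,r1:-6,r2:-3,r3:Mul1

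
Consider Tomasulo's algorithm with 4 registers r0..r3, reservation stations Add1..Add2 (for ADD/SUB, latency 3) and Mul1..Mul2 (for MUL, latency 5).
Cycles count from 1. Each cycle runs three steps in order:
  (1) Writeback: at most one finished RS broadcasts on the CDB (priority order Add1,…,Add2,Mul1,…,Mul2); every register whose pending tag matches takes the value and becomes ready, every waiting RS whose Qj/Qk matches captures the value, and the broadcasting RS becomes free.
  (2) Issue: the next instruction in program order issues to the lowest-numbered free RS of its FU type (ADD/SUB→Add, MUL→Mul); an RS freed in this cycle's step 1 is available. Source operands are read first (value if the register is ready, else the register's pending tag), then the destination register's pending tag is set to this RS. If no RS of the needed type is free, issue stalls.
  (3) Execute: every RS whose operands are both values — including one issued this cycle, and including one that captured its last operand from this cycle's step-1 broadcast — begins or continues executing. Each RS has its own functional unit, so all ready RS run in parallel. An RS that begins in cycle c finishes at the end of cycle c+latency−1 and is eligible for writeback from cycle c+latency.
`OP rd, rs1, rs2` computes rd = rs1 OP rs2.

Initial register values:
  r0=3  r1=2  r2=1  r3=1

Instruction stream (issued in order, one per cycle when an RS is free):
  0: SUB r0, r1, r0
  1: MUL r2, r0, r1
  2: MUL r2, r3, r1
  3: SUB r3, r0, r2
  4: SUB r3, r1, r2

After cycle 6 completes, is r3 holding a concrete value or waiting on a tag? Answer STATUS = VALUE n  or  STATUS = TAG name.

cycle 1: issue SUB r0<-Add1 // r0:Add1,r1:2,r2:1,r3:1
cycle 2: issue MUL r2<-Mul1 // r0:Add1,r1:2,r2:Mul1,r3:1
cycle 3: issue MUL r2<-Mul2 // r0:Add1,r1:2,r2:Mul2,r3:1
cycle 4: CDB Add1=-1; issue SUB r3<-Add1 // r0:-1,r1:2,r2:Mul2,r3:Add1
cycle 5: issue SUB r3<-Add2 // r0:-1,r1:2,r2:Mul2,r3:Add2
cycle 6: - // r0:-1,r1:2,r2:Mul2,r3:Add2

STATUS = TAG Add2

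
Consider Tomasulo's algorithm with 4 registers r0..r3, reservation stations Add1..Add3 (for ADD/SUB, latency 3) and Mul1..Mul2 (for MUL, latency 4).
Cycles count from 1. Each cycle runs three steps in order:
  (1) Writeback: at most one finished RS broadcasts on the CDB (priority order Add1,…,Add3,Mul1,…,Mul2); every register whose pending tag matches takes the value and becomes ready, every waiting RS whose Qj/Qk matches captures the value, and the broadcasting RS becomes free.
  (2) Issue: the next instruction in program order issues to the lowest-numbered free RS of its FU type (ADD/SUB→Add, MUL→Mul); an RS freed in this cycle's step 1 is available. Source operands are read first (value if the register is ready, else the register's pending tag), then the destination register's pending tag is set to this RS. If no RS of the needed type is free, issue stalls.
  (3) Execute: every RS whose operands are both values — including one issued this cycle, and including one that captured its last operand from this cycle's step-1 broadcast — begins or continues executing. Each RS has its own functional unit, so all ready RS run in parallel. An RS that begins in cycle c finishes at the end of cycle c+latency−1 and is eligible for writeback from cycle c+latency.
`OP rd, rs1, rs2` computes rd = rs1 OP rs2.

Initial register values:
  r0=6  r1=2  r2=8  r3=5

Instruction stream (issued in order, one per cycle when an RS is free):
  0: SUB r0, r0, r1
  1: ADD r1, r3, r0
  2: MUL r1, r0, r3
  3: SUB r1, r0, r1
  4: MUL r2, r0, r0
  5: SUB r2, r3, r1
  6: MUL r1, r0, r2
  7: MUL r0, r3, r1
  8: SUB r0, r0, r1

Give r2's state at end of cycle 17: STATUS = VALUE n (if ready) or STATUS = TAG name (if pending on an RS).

STATUS = VALUE 21

  c1: issue SUB r0<-Add1  regs: r0:Add1,r1:2,r2:8,r3:5
  c2: issue ADD r1<-Add2  regs: r0:Add1,r1:Add2,r2:8,r3:5
  c3: issue MUL r1<-Mul1  regs: r0:Add1,r1:Mul1,r2:8,r3:5
  c4: CDB Add1=4; issue SUB r1<-Add1  regs: r0:4,r1:Add1,r2:8,r3:5
  c5: issue MUL r2<-Mul2  regs: r0:4,r1:Add1,r2:Mul2,r3:5
  c6: issue SUB r2<-Add3  regs: r0:4,r1:Add1,r2:Add3,r3:5
  c7: CDB Add2=9; stall  regs: r0:4,r1:Add1,r2:Add3,r3:5
  c8: CDB Mul1=20; issue MUL r1<-Mul1  regs: r0:4,r1:Mul1,r2:Add3,r3:5
  c9: CDB Mul2=16; issue MUL r0<-Mul2  regs: r0:Mul2,r1:Mul1,r2:Add3,r3:5
  c10: issue SUB r0<-Add2  regs: r0:Add2,r1:Mul1,r2:Add3,r3:5
  c11: CDB Add1=-16  regs: r0:Add2,r1:Mul1,r2:Add3,r3:5
  c12: -  regs: r0:Add2,r1:Mul1,r2:Add3,r3:5
  c13: -  regs: r0:Add2,r1:Mul1,r2:Add3,r3:5
  c14: CDB Add3=21  regs: r0:Add2,r1:Mul1,r2:21,r3:5
  c15: -  regs: r0:Add2,r1:Mul1,r2:21,r3:5
  c16: -  regs: r0:Add2,r1:Mul1,r2:21,r3:5
  c17: -  regs: r0:Add2,r1:Mul1,r2:21,r3:5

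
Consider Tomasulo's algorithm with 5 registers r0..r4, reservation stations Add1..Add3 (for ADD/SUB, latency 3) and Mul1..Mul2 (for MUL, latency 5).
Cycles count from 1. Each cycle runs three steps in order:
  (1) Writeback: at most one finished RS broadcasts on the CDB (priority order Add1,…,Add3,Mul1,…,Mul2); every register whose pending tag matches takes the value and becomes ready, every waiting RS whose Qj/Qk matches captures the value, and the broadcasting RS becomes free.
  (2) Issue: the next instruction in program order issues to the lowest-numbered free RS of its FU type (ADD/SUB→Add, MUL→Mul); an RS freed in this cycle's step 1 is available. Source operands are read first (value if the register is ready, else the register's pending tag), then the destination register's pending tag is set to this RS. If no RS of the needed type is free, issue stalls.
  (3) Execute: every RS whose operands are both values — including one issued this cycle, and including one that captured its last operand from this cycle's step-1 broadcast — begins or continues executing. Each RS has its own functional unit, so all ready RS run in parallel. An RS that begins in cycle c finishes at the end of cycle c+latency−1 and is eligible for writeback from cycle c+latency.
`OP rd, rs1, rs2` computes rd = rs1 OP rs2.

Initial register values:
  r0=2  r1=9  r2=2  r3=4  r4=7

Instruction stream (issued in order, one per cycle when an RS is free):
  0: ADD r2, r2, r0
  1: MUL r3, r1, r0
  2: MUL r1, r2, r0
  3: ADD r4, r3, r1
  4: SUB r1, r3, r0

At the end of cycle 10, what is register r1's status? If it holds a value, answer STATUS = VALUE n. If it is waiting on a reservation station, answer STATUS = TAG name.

cycle 1: issue ADD r2<-Add1 // r0:2,r1:9,r2:Add1,r3:4,r4:7
cycle 2: issue MUL r3<-Mul1 // r0:2,r1:9,r2:Add1,r3:Mul1,r4:7
cycle 3: issue MUL r1<-Mul2 // r0:2,r1:Mul2,r2:Add1,r3:Mul1,r4:7
cycle 4: CDB Add1=4; issue ADD r4<-Add1 // r0:2,r1:Mul2,r2:4,r3:Mul1,r4:Add1
cycle 5: issue SUB r1<-Add2 // r0:2,r1:Add2,r2:4,r3:Mul1,r4:Add1
cycle 6: - // r0:2,r1:Add2,r2:4,r3:Mul1,r4:Add1
cycle 7: CDB Mul1=18 // r0:2,r1:Add2,r2:4,r3:18,r4:Add1
cycle 8: - // r0:2,r1:Add2,r2:4,r3:18,r4:Add1
cycle 9: CDB Mul2=8 // r0:2,r1:Add2,r2:4,r3:18,r4:Add1
cycle 10: CDB Add2=16 // r0:2,r1:16,r2:4,r3:18,r4:Add1

STATUS = VALUE 16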